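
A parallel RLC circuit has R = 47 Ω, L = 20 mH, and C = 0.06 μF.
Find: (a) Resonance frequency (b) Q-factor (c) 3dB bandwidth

Step 1 — Resonance: ω₀ = 1/√(LC) = 1/√(0.02·6e-08) = 2.887e+04 rad/s.
Step 2 — f₀ = ω₀/(2π) = 4594 Hz.
Step 3 — Parallel Q: Q = R/(ω₀L) = 47/(2.887e+04·0.02) = 0.08141.
Step 4 — Bandwidth: Δω = ω₀/Q = 3.546e+05 rad/s; BW = Δω/(2π) = 5.644e+04 Hz.

(a) f₀ = 4594 Hz  (b) Q = 0.08141  (c) BW = 5.644e+04 Hz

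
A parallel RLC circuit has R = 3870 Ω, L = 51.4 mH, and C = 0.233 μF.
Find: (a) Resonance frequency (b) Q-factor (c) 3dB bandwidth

Step 1 — Resonance: ω₀ = 1/√(LC) = 1/√(0.0514·2.33e-07) = 9138 rad/s.
Step 2 — f₀ = ω₀/(2π) = 1454 Hz.
Step 3 — Parallel Q: Q = R/(ω₀L) = 3870/(9138·0.0514) = 8.24.
Step 4 — Bandwidth: Δω = ω₀/Q = 1109 rad/s; BW = Δω/(2π) = 176.5 Hz.

(a) f₀ = 1454 Hz  (b) Q = 8.24  (c) BW = 176.5 Hz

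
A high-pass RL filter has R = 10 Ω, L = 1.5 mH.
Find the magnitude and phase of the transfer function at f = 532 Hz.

Step 1 — Angular frequency: ω = 2π·532 = 3343 rad/s.
Step 2 — Transfer function: H(jω) = jωL/(R + jωL).
Step 3 — Numerator jωL = j·5.014; denominator R + jωL = 10 + j5.014.
Step 4 — H = 0.2009 + j0.4007.
Step 5 — Magnitude: |H| = 0.4482 (-7.0 dB); phase: φ = 63.4°.

|H| = 0.4482 (-7.0 dB), φ = 63.4°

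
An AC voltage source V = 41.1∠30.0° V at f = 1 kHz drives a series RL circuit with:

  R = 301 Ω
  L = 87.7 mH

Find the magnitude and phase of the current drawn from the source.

Step 1 — Angular frequency: ω = 2π·f = 2π·1000 = 6283 rad/s.
Step 2 — Component impedances:
  R: Z = R = 301 Ω
  L: Z = jωL = j·6283·0.0877 = 0 + j551 Ω
Step 3 — Series combination: Z_total = R + L = 301 + j551 Ω = 627.9∠61.4° Ω.
Step 4 — Source phasor: V = 41.1∠30.0° V = 35.59 + j20.55 V.
Step 5 — Ohm's law: I = V / Z_total = (35.59 + j20.55) / (301 + j551) = 0.0559 - j0.03406 A.
Step 6 — Convert to polar: |I| = 0.06546 A, ∠I = -31.4°.

I = 0.06546∠-31.4° A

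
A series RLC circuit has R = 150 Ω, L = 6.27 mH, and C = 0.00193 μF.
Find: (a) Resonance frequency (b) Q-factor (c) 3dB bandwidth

Step 1 — Resonance: ω₀ = 1/√(LC) = 1/√(0.00627·1.93e-09) = 2.875e+05 rad/s.
Step 2 — f₀ = ω₀/(2π) = 4.575e+04 Hz.
Step 3 — Series Q: Q = ω₀L/R = 2.875e+05·0.00627/150 = 12.02.
Step 4 — Bandwidth: Δω = ω₀/Q = 2.392e+04 rad/s; BW = Δω/(2π) = 3808 Hz.

(a) f₀ = 4.575e+04 Hz  (b) Q = 12.02  (c) BW = 3808 Hz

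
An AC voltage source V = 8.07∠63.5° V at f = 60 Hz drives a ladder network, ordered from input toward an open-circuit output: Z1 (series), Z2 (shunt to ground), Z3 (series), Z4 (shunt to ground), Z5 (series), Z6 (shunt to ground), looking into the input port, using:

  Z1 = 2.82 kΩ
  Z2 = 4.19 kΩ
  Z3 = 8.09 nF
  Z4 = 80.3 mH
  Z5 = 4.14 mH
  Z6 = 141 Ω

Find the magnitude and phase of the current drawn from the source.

Step 1 — Angular frequency: ω = 2π·f = 2π·60 = 377 rad/s.
Step 2 — Component impedances:
  Z1: Z = R = 2820 Ω
  Z2: Z = R = 4190 Ω
  Z3: Z = 1/(jωC) = -j/(ω·C) = 0 - j3.279e+05 Ω
  Z4: Z = jωL = j·377·0.0803 = 0 + j30.27 Ω
  Z5: Z = jωL = j·377·0.00414 = 0 + j1.561 Ω
  Z6: Z = R = 141 Ω
Step 3 — Ladder network (open output): work backward from the far end, alternating series and parallel combinations. Z_in = 7009 - j53.54 Ω = 7010∠-0.4° Ω.
Step 4 — Source phasor: V = 8.07∠63.5° V = 3.601 + j7.222 V.
Step 5 — Ohm's law: I = V / Z_total = (3.601 + j7.222) / (7009 - j53.54) = 0.0005058 + j0.001034 A.
Step 6 — Convert to polar: |I| = 0.001151 A, ∠I = 63.9°.

I = 0.001151∠63.9° A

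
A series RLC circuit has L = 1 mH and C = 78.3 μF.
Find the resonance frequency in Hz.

Step 1 — Resonance condition Im(Z)=0 gives ω₀ = 1/√(LC).
Step 2 — ω₀ = 1/√(0.001·7.83e-05) = 3574 rad/s.
Step 3 — f₀ = ω₀/(2π) = 568.8 Hz.

f₀ = 568.8 Hz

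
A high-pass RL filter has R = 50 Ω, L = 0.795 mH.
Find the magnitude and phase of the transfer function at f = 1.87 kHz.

Step 1 — Angular frequency: ω = 2π·1870 = 1.175e+04 rad/s.
Step 2 — Transfer function: H(jω) = jωL/(R + jωL).
Step 3 — Numerator jωL = j·9.341; denominator R + jωL = 50 + j9.341.
Step 4 — H = 0.03372 + j0.1805.
Step 5 — Magnitude: |H| = 0.1836 (-14.7 dB); phase: φ = 79.4°.

|H| = 0.1836 (-14.7 dB), φ = 79.4°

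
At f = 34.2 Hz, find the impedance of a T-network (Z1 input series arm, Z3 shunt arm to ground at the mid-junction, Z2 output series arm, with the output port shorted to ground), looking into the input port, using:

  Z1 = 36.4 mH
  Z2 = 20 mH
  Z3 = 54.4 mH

Step 1 — Angular frequency: ω = 2π·f = 2π·34.2 = 214.9 rad/s.
Step 2 — Component impedances:
  Z1: Z = jωL = j·214.9·0.0364 = 0 + j7.822 Ω
  Z2: Z = jωL = j·214.9·0.02 = 0 + j4.298 Ω
  Z3: Z = jωL = j·214.9·0.0544 = 0 + j11.69 Ω
Step 3 — With the output port shorted to ground, the output series arm Z2 runs from the junction to ground; the shunt arm Z3 also runs from the junction to ground. They appear in parallel: Z3 || Z2 = 0 + j3.142 Ω.
Step 4 — Series with input arm Z1: Z_in = Z1 + (Z3 || Z2) = 0 + j10.96 Ω = 10.96∠90.0° Ω.

Z = 0 + j10.96 Ω = 10.96∠90.0° Ω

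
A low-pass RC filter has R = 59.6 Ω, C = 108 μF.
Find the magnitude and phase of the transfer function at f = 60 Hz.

Step 1 — Angular frequency: ω = 2π·60 = 377 rad/s.
Step 2 — Transfer function: H(jω) = 1/(1 + jωRC).
Step 3 — Denominator: 1 + jωRC = 1 + j·377·59.6·0.000108 = 1 + j2.427.
Step 4 — H = 0.1452 - j0.3523.
Step 5 — Magnitude: |H| = 0.381 (-8.4 dB); phase: φ = -67.6°.

|H| = 0.381 (-8.4 dB), φ = -67.6°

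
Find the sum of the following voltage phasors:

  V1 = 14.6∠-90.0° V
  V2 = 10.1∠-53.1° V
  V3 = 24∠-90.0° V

Step 1 — Convert each phasor to rectangular form:
  V1 = 14.6·(cos(-90.0°) + j·sin(-90.0°)) = 0 - j14.6 V
  V2 = 10.1·(cos(-53.1°) + j·sin(-53.1°)) = 6.064 - j8.077 V
  V3 = 24·(cos(-90.0°) + j·sin(-90.0°)) = 0 - j24 V
Step 2 — Sum components: V_total = 6.064 - j46.68 V.
Step 3 — Convert to polar: |V_total| = 47.07 V, ∠V_total = -82.6°.

V_total = 47.07∠-82.6° V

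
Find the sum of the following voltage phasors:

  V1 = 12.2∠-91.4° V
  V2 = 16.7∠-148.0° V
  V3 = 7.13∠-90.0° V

Step 1 — Convert each phasor to rectangular form:
  V1 = 12.2·(cos(-91.4°) + j·sin(-91.4°)) = -0.2981 - j12.2 V
  V2 = 16.7·(cos(-148.0°) + j·sin(-148.0°)) = -14.16 - j8.85 V
  V3 = 7.13·(cos(-90.0°) + j·sin(-90.0°)) = 0 - j7.13 V
Step 2 — Sum components: V_total = -14.46 - j28.18 V.
Step 3 — Convert to polar: |V_total| = 31.67 V, ∠V_total = -117.2°.

V_total = 31.67∠-117.2° V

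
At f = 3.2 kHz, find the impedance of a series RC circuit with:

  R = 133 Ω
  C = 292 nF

Step 1 — Angular frequency: ω = 2π·f = 2π·3200 = 2.011e+04 rad/s.
Step 2 — Component impedances:
  R: Z = R = 133 Ω
  C: Z = 1/(jωC) = -j/(ω·C) = 0 - j170.3 Ω
Step 3 — Series combination: Z_total = R + C = 133 - j170.3 Ω = 216.1∠-52.0° Ω.

Z = 133 - j170.3 Ω = 216.1∠-52.0° Ω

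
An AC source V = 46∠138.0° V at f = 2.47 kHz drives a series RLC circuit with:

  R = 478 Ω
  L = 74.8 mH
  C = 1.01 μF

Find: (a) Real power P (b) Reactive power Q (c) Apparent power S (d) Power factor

Step 1 — Angular frequency: ω = 2π·f = 2π·2470 = 1.552e+04 rad/s.
Step 2 — Component impedances:
  R: Z = R = 478 Ω
  L: Z = jωL = j·1.552e+04·0.0748 = 0 + j1161 Ω
  C: Z = 1/(jωC) = -j/(ω·C) = 0 - j63.8 Ω
Step 3 — Series combination: Z_total = R + L + C = 478 + j1097 Ω = 1197∠66.5° Ω.
Step 4 — Source phasor: V = 46∠138.0° V = -34.18 + j30.78 V.
Step 5 — Current: I = V / Z = 0.01217 + j0.03646 A = 0.03844∠71.5° A.
Step 6 — Complex power: S = V·I* = 0.7063 + j1.621 VA.
Step 7 — Real power: P = Re(S) = 0.7063 W.
Step 8 — Reactive power: Q = Im(S) = 1.621 VAR.
Step 9 — Apparent power: |S| = 1.768 VA.
Step 10 — Power factor: PF = P/|S| = 0.3994 (lagging).

(a) P = 0.7063 W  (b) Q = 1.621 VAR  (c) S = 1.768 VA  (d) PF = 0.3994 (lagging)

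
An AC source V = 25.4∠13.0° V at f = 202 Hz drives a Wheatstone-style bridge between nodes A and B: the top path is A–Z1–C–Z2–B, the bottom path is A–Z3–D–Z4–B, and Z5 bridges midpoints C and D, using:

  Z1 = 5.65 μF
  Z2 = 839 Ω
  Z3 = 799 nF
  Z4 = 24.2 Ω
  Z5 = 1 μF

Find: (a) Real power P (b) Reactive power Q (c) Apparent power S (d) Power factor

Step 1 — Angular frequency: ω = 2π·f = 2π·202 = 1269 rad/s.
Step 2 — Component impedances:
  Z1: Z = 1/(jωC) = -j/(ω·C) = 0 - j139.5 Ω
  Z2: Z = R = 839 Ω
  Z3: Z = 1/(jωC) = -j/(ω·C) = 0 - j986.1 Ω
  Z4: Z = R = 24.2 Ω
  Z5: Z = 1/(jωC) = -j/(ω·C) = 0 - j787.9 Ω
Step 3 — Bridge requires nodal analysis (the Z5 bridge couples midpoints C and D, so the two paths cannot be reduced to a simple series/parallel combination). Setting node B to ground and injecting 1 A at node A, the 3-node admittance system at A, C, D solves to V_A = Z_AB = 162.4 - j380.9 Ω = 414.1∠-66.9° Ω.
Step 4 — Source phasor: V = 25.4∠13.0° V = 24.75 + j5.714 V.
Step 5 — Current: I = V / Z = 0.01075 + j0.06039 A = 0.06134∠79.9° A.
Step 6 — Complex power: S = V·I* = 0.6111 - j1.433 VA.
Step 7 — Real power: P = Re(S) = 0.6111 W.
Step 8 — Reactive power: Q = Im(S) = -1.433 VAR.
Step 9 — Apparent power: |S| = 1.558 VA.
Step 10 — Power factor: PF = P/|S| = 0.3923 (leading).

(a) P = 0.6111 W  (b) Q = -1.433 VAR  (c) S = 1.558 VA  (d) PF = 0.3923 (leading)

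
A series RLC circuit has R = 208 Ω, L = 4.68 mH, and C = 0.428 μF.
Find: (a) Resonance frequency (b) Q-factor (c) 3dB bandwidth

Step 1 — Resonance: ω₀ = 1/√(LC) = 1/√(0.00468·4.28e-07) = 2.234e+04 rad/s.
Step 2 — f₀ = ω₀/(2π) = 3556 Hz.
Step 3 — Series Q: Q = ω₀L/R = 2.234e+04·0.00468/208 = 0.5027.
Step 4 — Bandwidth: Δω = ω₀/Q = 4.444e+04 rad/s; BW = Δω/(2π) = 7074 Hz.

(a) f₀ = 3556 Hz  (b) Q = 0.5027  (c) BW = 7074 Hz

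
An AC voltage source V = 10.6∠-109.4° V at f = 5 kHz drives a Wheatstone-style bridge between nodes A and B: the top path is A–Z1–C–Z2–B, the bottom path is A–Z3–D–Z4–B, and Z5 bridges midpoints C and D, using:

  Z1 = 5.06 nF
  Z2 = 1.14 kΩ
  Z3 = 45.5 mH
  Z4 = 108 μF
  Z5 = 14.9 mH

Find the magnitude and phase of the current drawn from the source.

Step 1 — Angular frequency: ω = 2π·f = 2π·5000 = 3.142e+04 rad/s.
Step 2 — Component impedances:
  Z1: Z = 1/(jωC) = -j/(ω·C) = 0 - j6291 Ω
  Z2: Z = R = 1140 Ω
  Z3: Z = jωL = j·3.142e+04·0.0455 = 0 + j1429 Ω
  Z4: Z = 1/(jωC) = -j/(ω·C) = 0 - j0.2947 Ω
  Z5: Z = jωL = j·3.142e+04·0.0149 = 0 + j468.1 Ω
Step 3 — Bridge requires nodal analysis (the Z5 bridge couples midpoints C and D, so the two paths cannot be reduced to a simple series/parallel combination). Setting node B to ground and injecting 1 A at node A, the 3-node admittance system at A, C, D solves to V_A = Z_AB = 16.94 + j1887 Ω = 1887∠89.5° Ω.
Step 4 — Source phasor: V = 10.6∠-109.4° V = -3.521 - j9.998 V.
Step 5 — Ohm's law: I = V / Z_total = (-3.521 - j9.998) / (16.94 + j1887) = -0.005316 + j0.001819 A.
Step 6 — Convert to polar: |I| = 0.005619 A, ∠I = 161.1°.

I = 0.005619∠161.1° A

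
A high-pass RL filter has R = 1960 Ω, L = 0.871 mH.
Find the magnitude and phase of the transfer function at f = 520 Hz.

Step 1 — Angular frequency: ω = 2π·520 = 3267 rad/s.
Step 2 — Transfer function: H(jω) = jωL/(R + jωL).
Step 3 — Numerator jωL = j·2.846; denominator R + jωL = 1960 + j2.846.
Step 4 — H = 2.108e-06 + j0.001452.
Step 5 — Magnitude: |H| = 0.001452 (-56.8 dB); phase: φ = 89.9°.

|H| = 0.001452 (-56.8 dB), φ = 89.9°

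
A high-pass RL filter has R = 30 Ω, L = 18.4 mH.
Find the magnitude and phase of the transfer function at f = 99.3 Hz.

Step 1 — Angular frequency: ω = 2π·99.3 = 623.9 rad/s.
Step 2 — Transfer function: H(jω) = jωL/(R + jωL).
Step 3 — Numerator jωL = j·11.48; denominator R + jωL = 30 + j11.48.
Step 4 — H = 0.1277 + j0.3338.
Step 5 — Magnitude: |H| = 0.3574 (-8.9 dB); phase: φ = 69.1°.

|H| = 0.3574 (-8.9 dB), φ = 69.1°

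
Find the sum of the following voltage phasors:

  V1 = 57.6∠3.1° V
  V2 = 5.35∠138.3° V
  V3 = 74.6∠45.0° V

Step 1 — Convert each phasor to rectangular form:
  V1 = 57.6·(cos(3.1°) + j·sin(3.1°)) = 57.52 + j3.115 V
  V2 = 5.35·(cos(138.3°) + j·sin(138.3°)) = -3.995 + j3.559 V
  V3 = 74.6·(cos(45.0°) + j·sin(45.0°)) = 52.75 + j52.75 V
Step 2 — Sum components: V_total = 106.3 + j59.42 V.
Step 3 — Convert to polar: |V_total| = 121.8 V, ∠V_total = 29.2°.

V_total = 121.8∠29.2° V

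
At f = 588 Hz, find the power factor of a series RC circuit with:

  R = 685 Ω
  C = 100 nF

Step 1 — Angular frequency: ω = 2π·f = 2π·588 = 3695 rad/s.
Step 2 — Component impedances:
  R: Z = R = 685 Ω
  C: Z = 1/(jωC) = -j/(ω·C) = 0 - j2707 Ω
Step 3 — Series combination: Z_total = R + C = 685 - j2707 Ω = 2792∠-75.8° Ω.
Step 4 — Power factor: PF = cos(φ) = Re(Z)/|Z| = 685/2792 = 0.2453.
Step 5 — Type: Im(Z) = -2707 ⇒ leading (phase φ = -75.8°).

PF = 0.2453 (leading, φ = -75.8°)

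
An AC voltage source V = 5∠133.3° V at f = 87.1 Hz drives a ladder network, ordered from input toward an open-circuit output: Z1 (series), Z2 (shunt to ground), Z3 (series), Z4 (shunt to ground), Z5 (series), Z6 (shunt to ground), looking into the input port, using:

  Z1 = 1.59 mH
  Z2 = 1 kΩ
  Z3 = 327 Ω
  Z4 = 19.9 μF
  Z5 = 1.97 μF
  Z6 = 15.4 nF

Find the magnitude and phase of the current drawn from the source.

Step 1 — Angular frequency: ω = 2π·f = 2π·87.1 = 547.3 rad/s.
Step 2 — Component impedances:
  Z1: Z = jωL = j·547.3·0.00159 = 0 + j0.8702 Ω
  Z2: Z = R = 1000 Ω
  Z3: Z = R = 327 Ω
  Z4: Z = 1/(jωC) = -j/(ω·C) = 0 - j91.82 Ω
  Z5: Z = 1/(jωC) = -j/(ω·C) = 0 - j927.5 Ω
  Z6: Z = 1/(jωC) = -j/(ω·C) = 0 - j1.187e+05 Ω
Step 3 — Ladder network (open output): work backward from the far end, alternating series and parallel combinations. Z_in = 250 - j50.99 Ω = 255.2∠-11.5° Ω.
Step 4 — Source phasor: V = 5∠133.3° V = -3.429 + j3.639 V.
Step 5 — Ohm's law: I = V / Z_total = (-3.429 + j3.639) / (250 - j50.99) = -0.01602 + j0.01129 A.
Step 6 — Convert to polar: |I| = 0.0196 A, ∠I = 144.8°.

I = 0.0196∠144.8° A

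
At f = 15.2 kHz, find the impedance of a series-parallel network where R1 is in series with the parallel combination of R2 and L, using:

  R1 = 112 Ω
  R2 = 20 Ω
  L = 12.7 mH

Step 1 — Angular frequency: ω = 2π·f = 2π·1.52e+04 = 9.55e+04 rad/s.
Step 2 — Component impedances:
  R1: Z = R = 112 Ω
  R2: Z = R = 20 Ω
  L: Z = jωL = j·9.55e+04·0.0127 = 0 + j1213 Ω
Step 3 — Parallel branch: R2 || L = 1/(1/R2 + 1/L) = 19.99 + j0.3297 Ω.
Step 4 — Series with R1: Z_total = R1 + (R2 || L) = 132 + j0.3297 Ω = 132∠0.1° Ω.

Z = 132 + j0.3297 Ω = 132∠0.1° Ω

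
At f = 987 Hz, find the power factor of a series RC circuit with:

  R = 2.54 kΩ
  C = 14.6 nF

Step 1 — Angular frequency: ω = 2π·f = 2π·987 = 6202 rad/s.
Step 2 — Component impedances:
  R: Z = R = 2540 Ω
  C: Z = 1/(jωC) = -j/(ω·C) = 0 - j1.104e+04 Ω
Step 3 — Series combination: Z_total = R + C = 2540 - j1.104e+04 Ω = 1.133e+04∠-77.0° Ω.
Step 4 — Power factor: PF = cos(φ) = Re(Z)/|Z| = 2540/11333 = 0.2241.
Step 5 — Type: Im(Z) = -1.104e+04 ⇒ leading (phase φ = -77.0°).

PF = 0.2241 (leading, φ = -77.0°)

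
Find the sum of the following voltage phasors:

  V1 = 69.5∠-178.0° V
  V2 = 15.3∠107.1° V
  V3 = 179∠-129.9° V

Step 1 — Convert each phasor to rectangular form:
  V1 = 69.5·(cos(-178.0°) + j·sin(-178.0°)) = -69.46 - j2.426 V
  V2 = 15.3·(cos(107.1°) + j·sin(107.1°)) = -4.499 + j14.62 V
  V3 = 179·(cos(-129.9°) + j·sin(-129.9°)) = -114.8 - j137.3 V
Step 2 — Sum components: V_total = -188.8 - j125.1 V.
Step 3 — Convert to polar: |V_total| = 226.5 V, ∠V_total = -146.5°.

V_total = 226.5∠-146.5° V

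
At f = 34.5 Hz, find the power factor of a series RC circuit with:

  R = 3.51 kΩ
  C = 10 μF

Step 1 — Angular frequency: ω = 2π·f = 2π·34.5 = 216.8 rad/s.
Step 2 — Component impedances:
  R: Z = R = 3510 Ω
  C: Z = 1/(jωC) = -j/(ω·C) = 0 - j461.3 Ω
Step 3 — Series combination: Z_total = R + C = 3510 - j461.3 Ω = 3540∠-7.5° Ω.
Step 4 — Power factor: PF = cos(φ) = Re(Z)/|Z| = 3510/3540 = 0.9915.
Step 5 — Type: Im(Z) = -461.3 ⇒ leading (phase φ = -7.5°).

PF = 0.9915 (leading, φ = -7.5°)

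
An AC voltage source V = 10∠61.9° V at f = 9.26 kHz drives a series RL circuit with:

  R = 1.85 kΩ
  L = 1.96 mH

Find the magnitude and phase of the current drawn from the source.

Step 1 — Angular frequency: ω = 2π·f = 2π·9260 = 5.818e+04 rad/s.
Step 2 — Component impedances:
  R: Z = R = 1850 Ω
  L: Z = jωL = j·5.818e+04·0.00196 = 0 + j114 Ω
Step 3 — Series combination: Z_total = R + L = 1850 + j114 Ω = 1854∠3.5° Ω.
Step 4 — Source phasor: V = 10∠61.9° V = 4.71 + j8.821 V.
Step 5 — Ohm's law: I = V / Z_total = (4.71 + j8.821) / (1850 + j114) = 0.002829 + j0.004594 A.
Step 6 — Convert to polar: |I| = 0.005395 A, ∠I = 58.4°.

I = 0.005395∠58.4° A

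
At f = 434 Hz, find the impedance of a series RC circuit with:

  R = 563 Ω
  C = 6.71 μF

Step 1 — Angular frequency: ω = 2π·f = 2π·434 = 2727 rad/s.
Step 2 — Component impedances:
  R: Z = R = 563 Ω
  C: Z = 1/(jωC) = -j/(ω·C) = 0 - j54.65 Ω
Step 3 — Series combination: Z_total = R + C = 563 - j54.65 Ω = 565.6∠-5.5° Ω.

Z = 563 - j54.65 Ω = 565.6∠-5.5° Ω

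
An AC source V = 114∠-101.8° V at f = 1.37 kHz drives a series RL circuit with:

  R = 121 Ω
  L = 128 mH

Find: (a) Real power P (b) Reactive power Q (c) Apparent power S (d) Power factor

Step 1 — Angular frequency: ω = 2π·f = 2π·1370 = 8608 rad/s.
Step 2 — Component impedances:
  R: Z = R = 121 Ω
  L: Z = jωL = j·8608·0.128 = 0 + j1102 Ω
Step 3 — Series combination: Z_total = R + L = 121 + j1102 Ω = 1108∠83.7° Ω.
Step 4 — Source phasor: V = 114∠-101.8° V = -23.31 - j111.6 V.
Step 5 — Current: I = V / Z = -0.1024 + j0.009916 A = 0.1028∠174.5° A.
Step 6 — Complex power: S = V·I* = 1.28 + j11.65 VA.
Step 7 — Real power: P = Re(S) = 1.28 W.
Step 8 — Reactive power: Q = Im(S) = 11.65 VAR.
Step 9 — Apparent power: |S| = 11.72 VA.
Step 10 — Power factor: PF = P/|S| = 0.1092 (lagging).

(a) P = 1.28 W  (b) Q = 11.65 VAR  (c) S = 11.72 VA  (d) PF = 0.1092 (lagging)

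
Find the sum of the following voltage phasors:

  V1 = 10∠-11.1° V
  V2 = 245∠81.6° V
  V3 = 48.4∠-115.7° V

Step 1 — Convert each phasor to rectangular form:
  V1 = 10·(cos(-11.1°) + j·sin(-11.1°)) = 9.813 - j1.925 V
  V2 = 245·(cos(81.6°) + j·sin(81.6°)) = 35.79 + j242.4 V
  V3 = 48.4·(cos(-115.7°) + j·sin(-115.7°)) = -20.99 - j43.61 V
Step 2 — Sum components: V_total = 24.61 + j196.8 V.
Step 3 — Convert to polar: |V_total| = 198.4 V, ∠V_total = 82.9°.

V_total = 198.4∠82.9° V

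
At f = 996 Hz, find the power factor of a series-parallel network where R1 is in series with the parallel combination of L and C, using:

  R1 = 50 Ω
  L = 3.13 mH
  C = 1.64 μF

Step 1 — Angular frequency: ω = 2π·f = 2π·996 = 6258 rad/s.
Step 2 — Component impedances:
  R1: Z = R = 50 Ω
  L: Z = jωL = j·6258·0.00313 = 0 + j19.59 Ω
  C: Z = 1/(jωC) = -j/(ω·C) = 0 - j97.44 Ω
Step 3 — Parallel branch: L || C = 1/(1/L + 1/C) = 0 + j24.52 Ω.
Step 4 — Series with R1: Z_total = R1 + (L || C) = 50 + j24.52 Ω = 55.69∠26.1° Ω.
Step 5 — Power factor: PF = cos(φ) = Re(Z)/|Z| = 50/55.687 = 0.8979.
Step 6 — Type: Im(Z) = 24.52 ⇒ lagging (phase φ = 26.1°).

PF = 0.8979 (lagging, φ = 26.1°)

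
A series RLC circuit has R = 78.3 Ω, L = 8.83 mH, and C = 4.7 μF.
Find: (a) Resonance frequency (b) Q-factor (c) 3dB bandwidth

Step 1 — Resonance condition Im(Z)=0 gives ω₀ = 1/√(LC).
Step 2 — ω₀ = 1/√(0.00883·4.7e-06) = 4909 rad/s.
Step 3 — f₀ = ω₀/(2π) = 781.3 Hz.
Step 4 — Series Q: Q = ω₀L/R = 4909·0.00883/78.3 = 0.5536.
Step 5 — 3dB bandwidth: Δω = ω₀/Q = 8867 rad/s; BW = Δω/(2π) = 1411 Hz.

(a) f₀ = 781.3 Hz  (b) Q = 0.5536  (c) BW = 1411 Hz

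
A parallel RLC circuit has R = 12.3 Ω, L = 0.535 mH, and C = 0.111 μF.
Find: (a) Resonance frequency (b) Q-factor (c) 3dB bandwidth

Step 1 — Resonance: ω₀ = 1/√(LC) = 1/√(0.000535·1.11e-07) = 1.298e+05 rad/s.
Step 2 — f₀ = ω₀/(2π) = 2.065e+04 Hz.
Step 3 — Parallel Q: Q = R/(ω₀L) = 12.3/(1.298e+05·0.000535) = 0.1772.
Step 4 — Bandwidth: Δω = ω₀/Q = 7.324e+05 rad/s; BW = Δω/(2π) = 1.166e+05 Hz.

(a) f₀ = 2.065e+04 Hz  (b) Q = 0.1772  (c) BW = 1.166e+05 Hz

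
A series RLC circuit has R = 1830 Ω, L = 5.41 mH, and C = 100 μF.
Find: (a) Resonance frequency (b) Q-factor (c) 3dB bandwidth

Step 1 — Resonance: ω₀ = 1/√(LC) = 1/√(0.00541·0.0001) = 1360 rad/s.
Step 2 — f₀ = ω₀/(2π) = 216.4 Hz.
Step 3 — Series Q: Q = ω₀L/R = 1360·0.00541/1830 = 0.004019.
Step 4 — Bandwidth: Δω = ω₀/Q = 3.383e+05 rad/s; BW = Δω/(2π) = 5.384e+04 Hz.

(a) f₀ = 216.4 Hz  (b) Q = 0.004019  (c) BW = 5.384e+04 Hz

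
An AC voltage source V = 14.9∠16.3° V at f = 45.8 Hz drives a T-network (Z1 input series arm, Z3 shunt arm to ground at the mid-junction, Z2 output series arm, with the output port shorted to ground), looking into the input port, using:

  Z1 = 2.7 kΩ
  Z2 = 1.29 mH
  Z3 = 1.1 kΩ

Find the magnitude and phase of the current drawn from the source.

Step 1 — Angular frequency: ω = 2π·f = 2π·45.8 = 287.8 rad/s.
Step 2 — Component impedances:
  Z1: Z = R = 2700 Ω
  Z2: Z = jωL = j·287.8·0.00129 = 0 + j0.3712 Ω
  Z3: Z = R = 1100 Ω
Step 3 — With the output port shorted to ground, the output series arm Z2 runs from the junction to ground; the shunt arm Z3 also runs from the junction to ground. They appear in parallel: Z3 || Z2 = 0.0001253 + j0.3712 Ω.
Step 4 — Series with input arm Z1: Z_in = Z1 + (Z3 || Z2) = 2700 + j0.3712 Ω = 2700∠0.0° Ω.
Step 5 — Source phasor: V = 14.9∠16.3° V = 14.3 + j4.182 V.
Step 6 — Ohm's law: I = V / Z_total = (14.3 + j4.182) / (2700 + j0.3712) = 0.005297 + j0.001548 A.
Step 7 — Convert to polar: |I| = 0.005519 A, ∠I = 16.3°.

I = 0.005519∠16.3° A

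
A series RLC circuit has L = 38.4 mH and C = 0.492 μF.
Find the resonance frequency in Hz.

Step 1 — Resonance condition Im(Z)=0 gives ω₀ = 1/√(LC).
Step 2 — ω₀ = 1/√(0.0384·4.92e-07) = 7275 rad/s.
Step 3 — f₀ = ω₀/(2π) = 1158 Hz.

f₀ = 1158 Hz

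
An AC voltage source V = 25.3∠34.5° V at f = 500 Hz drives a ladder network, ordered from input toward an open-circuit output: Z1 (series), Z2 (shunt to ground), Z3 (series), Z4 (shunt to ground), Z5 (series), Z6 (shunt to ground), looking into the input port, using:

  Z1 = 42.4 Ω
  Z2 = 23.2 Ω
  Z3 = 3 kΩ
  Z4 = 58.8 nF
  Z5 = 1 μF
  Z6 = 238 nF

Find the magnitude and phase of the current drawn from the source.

Step 1 — Angular frequency: ω = 2π·f = 2π·500 = 3142 rad/s.
Step 2 — Component impedances:
  Z1: Z = R = 42.4 Ω
  Z2: Z = R = 23.2 Ω
  Z3: Z = R = 3000 Ω
  Z4: Z = 1/(jωC) = -j/(ω·C) = 0 - j5413 Ω
  Z5: Z = 1/(jωC) = -j/(ω·C) = 0 - j318.3 Ω
  Z6: Z = 1/(jωC) = -j/(ω·C) = 0 - j1337 Ω
Step 3 — Ladder network (open output): work backward from the far end, alternating series and parallel combinations. Z_in = 65.45 - j0.0635 Ω = 65.45∠-0.1° Ω.
Step 4 — Source phasor: V = 25.3∠34.5° V = 20.85 + j14.33 V.
Step 5 — Ohm's law: I = V / Z_total = (20.85 + j14.33) / (65.45 - j0.0635) = 0.3184 + j0.2193 A.
Step 6 — Convert to polar: |I| = 0.3866 A, ∠I = 34.6°.

I = 0.3866∠34.6° A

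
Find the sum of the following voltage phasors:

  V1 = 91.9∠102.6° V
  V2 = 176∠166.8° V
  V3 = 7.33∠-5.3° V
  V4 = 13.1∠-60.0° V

Step 1 — Convert each phasor to rectangular form:
  V1 = 91.9·(cos(102.6°) + j·sin(102.6°)) = -20.05 + j89.69 V
  V2 = 176·(cos(166.8°) + j·sin(166.8°)) = -171.3 + j40.19 V
  V3 = 7.33·(cos(-5.3°) + j·sin(-5.3°)) = 7.299 - j0.6771 V
  V4 = 13.1·(cos(-60.0°) + j·sin(-60.0°)) = 6.55 - j11.34 V
Step 2 — Sum components: V_total = -177.5 + j117.9 V.
Step 3 — Convert to polar: |V_total| = 213.1 V, ∠V_total = 146.4°.

V_total = 213.1∠146.4° V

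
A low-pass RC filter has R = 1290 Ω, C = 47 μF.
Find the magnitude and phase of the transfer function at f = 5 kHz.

Step 1 — Angular frequency: ω = 2π·5000 = 3.142e+04 rad/s.
Step 2 — Transfer function: H(jω) = 1/(1 + jωRC).
Step 3 — Denominator: 1 + jωRC = 1 + j·3.142e+04·1290·4.7e-05 = 1 + j1905.
Step 4 — H = 2.756e-07 - j0.000525.
Step 5 — Magnitude: |H| = 0.000525 (-65.6 dB); phase: φ = -90.0°.

|H| = 0.000525 (-65.6 dB), φ = -90.0°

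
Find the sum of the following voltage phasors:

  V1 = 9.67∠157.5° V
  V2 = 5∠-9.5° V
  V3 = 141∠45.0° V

Step 1 — Convert each phasor to rectangular form:
  V1 = 9.67·(cos(157.5°) + j·sin(157.5°)) = -8.934 + j3.701 V
  V2 = 5·(cos(-9.5°) + j·sin(-9.5°)) = 4.931 - j0.8252 V
  V3 = 141·(cos(45.0°) + j·sin(45.0°)) = 99.7 + j99.7 V
Step 2 — Sum components: V_total = 95.7 + j102.6 V.
Step 3 — Convert to polar: |V_total| = 140.3 V, ∠V_total = 47.0°.

V_total = 140.3∠47.0° V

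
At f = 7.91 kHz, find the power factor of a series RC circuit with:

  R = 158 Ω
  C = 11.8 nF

Step 1 — Angular frequency: ω = 2π·f = 2π·7910 = 4.97e+04 rad/s.
Step 2 — Component impedances:
  R: Z = R = 158 Ω
  C: Z = 1/(jωC) = -j/(ω·C) = 0 - j1705 Ω
Step 3 — Series combination: Z_total = R + C = 158 - j1705 Ω = 1712∠-84.7° Ω.
Step 4 — Power factor: PF = cos(φ) = Re(Z)/|Z| = 158/1712.45 = 0.09227.
Step 5 — Type: Im(Z) = -1705 ⇒ leading (phase φ = -84.7°).

PF = 0.09227 (leading, φ = -84.7°)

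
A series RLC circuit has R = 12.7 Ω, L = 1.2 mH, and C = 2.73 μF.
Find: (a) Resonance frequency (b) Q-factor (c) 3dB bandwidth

Step 1 — Resonance condition Im(Z)=0 gives ω₀ = 1/√(LC).
Step 2 — ω₀ = 1/√(0.0012·2.73e-06) = 1.747e+04 rad/s.
Step 3 — f₀ = ω₀/(2π) = 2781 Hz.
Step 4 — Series Q: Q = ω₀L/R = 1.747e+04·0.0012/12.7 = 1.651.
Step 5 — 3dB bandwidth: Δω = ω₀/Q = 1.058e+04 rad/s; BW = Δω/(2π) = 1684 Hz.

(a) f₀ = 2781 Hz  (b) Q = 1.651  (c) BW = 1684 Hz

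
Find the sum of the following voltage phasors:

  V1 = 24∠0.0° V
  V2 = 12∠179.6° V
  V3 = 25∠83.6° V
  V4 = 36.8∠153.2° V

Step 1 — Convert each phasor to rectangular form:
  V1 = 24·(cos(0.0°) + j·sin(0.0°)) = 24 V
  V2 = 12·(cos(179.6°) + j·sin(179.6°)) = -12 + j0.08378 V
  V3 = 25·(cos(83.6°) + j·sin(83.6°)) = 2.787 + j24.84 V
  V4 = 36.8·(cos(153.2°) + j·sin(153.2°)) = -32.85 + j16.59 V
Step 2 — Sum components: V_total = -18.06 + j41.52 V.
Step 3 — Convert to polar: |V_total| = 45.28 V, ∠V_total = 113.5°.

V_total = 45.28∠113.5° V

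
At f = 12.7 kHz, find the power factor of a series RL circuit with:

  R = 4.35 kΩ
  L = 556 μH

Step 1 — Angular frequency: ω = 2π·f = 2π·1.27e+04 = 7.98e+04 rad/s.
Step 2 — Component impedances:
  R: Z = R = 4350 Ω
  L: Z = jωL = j·7.98e+04·0.000556 = 0 + j44.37 Ω
Step 3 — Series combination: Z_total = R + L = 4350 + j44.37 Ω = 4350∠0.6° Ω.
Step 4 — Power factor: PF = cos(φ) = Re(Z)/|Z| = 4350/4350.23 = 0.9999.
Step 5 — Type: Im(Z) = 44.37 ⇒ lagging (phase φ = 0.6°).

PF = 0.9999 (lagging, φ = 0.6°)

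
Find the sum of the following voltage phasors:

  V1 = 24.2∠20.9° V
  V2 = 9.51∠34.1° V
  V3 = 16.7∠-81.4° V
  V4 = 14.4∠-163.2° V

Step 1 — Convert each phasor to rectangular form:
  V1 = 24.2·(cos(20.9°) + j·sin(20.9°)) = 22.61 + j8.633 V
  V2 = 9.51·(cos(34.1°) + j·sin(34.1°)) = 7.875 + j5.332 V
  V3 = 16.7·(cos(-81.4°) + j·sin(-81.4°)) = 2.497 - j16.51 V
  V4 = 14.4·(cos(-163.2°) + j·sin(-163.2°)) = -13.79 - j4.162 V
Step 2 — Sum components: V_total = 19.19 - j6.71 V.
Step 3 — Convert to polar: |V_total| = 20.33 V, ∠V_total = -19.3°.

V_total = 20.33∠-19.3° V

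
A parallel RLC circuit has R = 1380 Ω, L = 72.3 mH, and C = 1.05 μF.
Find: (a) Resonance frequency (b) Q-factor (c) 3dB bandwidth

Step 1 — Resonance: ω₀ = 1/√(LC) = 1/√(0.0723·1.05e-06) = 3629 rad/s.
Step 2 — f₀ = ω₀/(2π) = 577.6 Hz.
Step 3 — Parallel Q: Q = R/(ω₀L) = 1380/(3629·0.0723) = 5.259.
Step 4 — Bandwidth: Δω = ω₀/Q = 690.1 rad/s; BW = Δω/(2π) = 109.8 Hz.

(a) f₀ = 577.6 Hz  (b) Q = 5.259  (c) BW = 109.8 Hz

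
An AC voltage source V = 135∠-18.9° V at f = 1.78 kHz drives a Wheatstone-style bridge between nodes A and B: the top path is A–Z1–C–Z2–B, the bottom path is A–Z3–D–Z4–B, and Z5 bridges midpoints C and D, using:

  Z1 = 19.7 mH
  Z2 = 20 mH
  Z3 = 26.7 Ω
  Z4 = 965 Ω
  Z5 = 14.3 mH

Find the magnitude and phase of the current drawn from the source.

Step 1 — Angular frequency: ω = 2π·f = 2π·1780 = 1.118e+04 rad/s.
Step 2 — Component impedances:
  Z1: Z = jωL = j·1.118e+04·0.0197 = 0 + j220.3 Ω
  Z2: Z = jωL = j·1.118e+04·0.02 = 0 + j223.7 Ω
  Z3: Z = R = 26.7 Ω
  Z4: Z = R = 965 Ω
  Z5: Z = jωL = j·1.118e+04·0.0143 = 0 + j159.9 Ω
Step 3 — Bridge requires nodal analysis (the Z5 bridge couples midpoints C and D, so the two paths cannot be reduced to a simple series/parallel combination). Setting node B to ground and injecting 1 A at node A, the 3-node admittance system at A, C, D solves to V_A = Z_AB = 103.1 + j290.4 Ω = 308.2∠70.5° Ω.
Step 4 — Source phasor: V = 135∠-18.9° V = 127.7 - j43.73 V.
Step 5 — Ohm's law: I = V / Z_total = (127.7 - j43.73) / (103.1 + j290.4) = 0.004946 - j0.438 A.
Step 6 — Convert to polar: |I| = 0.438 A, ∠I = -89.4°.

I = 0.438∠-89.4° A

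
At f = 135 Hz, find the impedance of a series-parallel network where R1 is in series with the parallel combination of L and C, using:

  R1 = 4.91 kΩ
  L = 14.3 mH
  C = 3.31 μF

Step 1 — Angular frequency: ω = 2π·f = 2π·135 = 848.2 rad/s.
Step 2 — Component impedances:
  R1: Z = R = 4910 Ω
  L: Z = jωL = j·848.2·0.0143 = 0 + j12.13 Ω
  C: Z = 1/(jωC) = -j/(ω·C) = 0 - j356.2 Ω
Step 3 — Parallel branch: L || C = 1/(1/L + 1/C) = 0 + j12.56 Ω.
Step 4 — Series with R1: Z_total = R1 + (L || C) = 4910 + j12.56 Ω = 4910∠0.1° Ω.

Z = 4910 + j12.56 Ω = 4910∠0.1° Ω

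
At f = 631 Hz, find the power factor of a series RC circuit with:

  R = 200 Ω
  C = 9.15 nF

Step 1 — Angular frequency: ω = 2π·f = 2π·631 = 3965 rad/s.
Step 2 — Component impedances:
  R: Z = R = 200 Ω
  C: Z = 1/(jωC) = -j/(ω·C) = 0 - j2.757e+04 Ω
Step 3 — Series combination: Z_total = R + C = 200 - j2.757e+04 Ω = 2.757e+04∠-89.6° Ω.
Step 4 — Power factor: PF = cos(φ) = Re(Z)/|Z| = 200/27566 = 0.007255.
Step 5 — Type: Im(Z) = -2.757e+04 ⇒ leading (phase φ = -89.6°).

PF = 0.007255 (leading, φ = -89.6°)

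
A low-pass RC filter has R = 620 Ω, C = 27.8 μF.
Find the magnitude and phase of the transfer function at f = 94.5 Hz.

Step 1 — Angular frequency: ω = 2π·94.5 = 593.8 rad/s.
Step 2 — Transfer function: H(jω) = 1/(1 + jωRC).
Step 3 — Denominator: 1 + jωRC = 1 + j·593.8·620·2.78e-05 = 1 + j10.23.
Step 4 — H = 0.009458 - j0.09679.
Step 5 — Magnitude: |H| = 0.09725 (-20.2 dB); phase: φ = -84.4°.

|H| = 0.09725 (-20.2 dB), φ = -84.4°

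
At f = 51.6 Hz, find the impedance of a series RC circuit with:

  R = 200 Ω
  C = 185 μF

Step 1 — Angular frequency: ω = 2π·f = 2π·51.6 = 324.2 rad/s.
Step 2 — Component impedances:
  R: Z = R = 200 Ω
  C: Z = 1/(jωC) = -j/(ω·C) = 0 - j16.67 Ω
Step 3 — Series combination: Z_total = R + C = 200 - j16.67 Ω = 200.7∠-4.8° Ω.

Z = 200 - j16.67 Ω = 200.7∠-4.8° Ω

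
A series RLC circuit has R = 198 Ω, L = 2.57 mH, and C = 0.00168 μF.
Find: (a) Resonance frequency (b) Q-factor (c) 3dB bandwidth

Step 1 — Resonance condition Im(Z)=0 gives ω₀ = 1/√(LC).
Step 2 — ω₀ = 1/√(0.00257·1.68e-09) = 4.813e+05 rad/s.
Step 3 — f₀ = ω₀/(2π) = 7.659e+04 Hz.
Step 4 — Series Q: Q = ω₀L/R = 4.813e+05·0.00257/198 = 6.247.
Step 5 — 3dB bandwidth: Δω = ω₀/Q = 7.704e+04 rad/s; BW = Δω/(2π) = 1.226e+04 Hz.

(a) f₀ = 7.659e+04 Hz  (b) Q = 6.247  (c) BW = 1.226e+04 Hz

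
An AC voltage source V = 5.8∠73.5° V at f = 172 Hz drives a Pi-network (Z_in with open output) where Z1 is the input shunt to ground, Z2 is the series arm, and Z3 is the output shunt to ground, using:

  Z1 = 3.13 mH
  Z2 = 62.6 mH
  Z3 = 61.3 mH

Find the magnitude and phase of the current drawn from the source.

Step 1 — Angular frequency: ω = 2π·f = 2π·172 = 1081 rad/s.
Step 2 — Component impedances:
  Z1: Z = jωL = j·1081·0.00313 = 0 + j3.383 Ω
  Z2: Z = jωL = j·1081·0.0626 = 0 + j67.65 Ω
  Z3: Z = jωL = j·1081·0.0613 = 0 + j66.25 Ω
Step 3 — With open output, the series arm Z2 and the output shunt Z3 appear in series to ground: Z2 + Z3 = 0 + j133.9 Ω.
Step 4 — Parallel with input shunt Z1: Z_in = Z1 || (Z2 + Z3) = 0 + j3.299 Ω = 3.299∠90.0° Ω.
Step 5 — Source phasor: V = 5.8∠73.5° V = 1.647 + j5.561 V.
Step 6 — Ohm's law: I = V / Z_total = (1.647 + j5.561) / (0 + j3.299) = 1.686 - j0.4993 A.
Step 7 — Convert to polar: |I| = 1.758 A, ∠I = -16.5°.

I = 1.758∠-16.5° A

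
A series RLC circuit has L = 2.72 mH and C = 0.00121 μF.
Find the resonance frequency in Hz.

Step 1 — Resonance condition Im(Z)=0 gives ω₀ = 1/√(LC).
Step 2 — ω₀ = 1/√(0.00272·1.21e-09) = 5.512e+05 rad/s.
Step 3 — f₀ = ω₀/(2π) = 8.773e+04 Hz.

f₀ = 8.773e+04 Hz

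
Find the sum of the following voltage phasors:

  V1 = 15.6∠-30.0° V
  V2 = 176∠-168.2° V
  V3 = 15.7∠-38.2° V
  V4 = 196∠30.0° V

Step 1 — Convert each phasor to rectangular form:
  V1 = 15.6·(cos(-30.0°) + j·sin(-30.0°)) = 13.51 - j7.8 V
  V2 = 176·(cos(-168.2°) + j·sin(-168.2°)) = -172.3 - j35.99 V
  V3 = 15.7·(cos(-38.2°) + j·sin(-38.2°)) = 12.34 - j9.709 V
  V4 = 196·(cos(30.0°) + j·sin(30.0°)) = 169.7 + j98 V
Step 2 — Sum components: V_total = 23.31 + j44.5 V.
Step 3 — Convert to polar: |V_total| = 50.23 V, ∠V_total = 62.4°.

V_total = 50.23∠62.4° V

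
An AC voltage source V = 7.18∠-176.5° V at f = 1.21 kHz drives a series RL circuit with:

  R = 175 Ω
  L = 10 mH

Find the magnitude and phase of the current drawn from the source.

Step 1 — Angular frequency: ω = 2π·f = 2π·1210 = 7603 rad/s.
Step 2 — Component impedances:
  R: Z = R = 175 Ω
  L: Z = jωL = j·7603·0.01 = 0 + j76.03 Ω
Step 3 — Series combination: Z_total = R + L = 175 + j76.03 Ω = 190.8∠23.5° Ω.
Step 4 — Source phasor: V = 7.18∠-176.5° V = -7.167 - j0.4383 V.
Step 5 — Ohm's law: I = V / Z_total = (-7.167 - j0.4383) / (175 + j76.03) = -0.03537 + j0.01286 A.
Step 6 — Convert to polar: |I| = 0.03763 A, ∠I = 160.0°.

I = 0.03763∠160.0° A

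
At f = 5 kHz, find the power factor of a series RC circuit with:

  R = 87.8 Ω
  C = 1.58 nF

Step 1 — Angular frequency: ω = 2π·f = 2π·5000 = 3.142e+04 rad/s.
Step 2 — Component impedances:
  R: Z = R = 87.8 Ω
  C: Z = 1/(jωC) = -j/(ω·C) = 0 - j2.015e+04 Ω
Step 3 — Series combination: Z_total = R + C = 87.8 - j2.015e+04 Ω = 2.015e+04∠-89.8° Ω.
Step 4 — Power factor: PF = cos(φ) = Re(Z)/|Z| = 87.8/20146 = 0.004358.
Step 5 — Type: Im(Z) = -2.015e+04 ⇒ leading (phase φ = -89.8°).

PF = 0.004358 (leading, φ = -89.8°)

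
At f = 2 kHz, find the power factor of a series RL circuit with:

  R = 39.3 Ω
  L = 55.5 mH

Step 1 — Angular frequency: ω = 2π·f = 2π·2000 = 1.257e+04 rad/s.
Step 2 — Component impedances:
  R: Z = R = 39.3 Ω
  L: Z = jωL = j·1.257e+04·0.0555 = 0 + j697.4 Ω
Step 3 — Series combination: Z_total = R + L = 39.3 + j697.4 Ω = 698.5∠86.8° Ω.
Step 4 — Power factor: PF = cos(φ) = Re(Z)/|Z| = 39.3/698.5 = 0.05626.
Step 5 — Type: Im(Z) = 697.4 ⇒ lagging (phase φ = 86.8°).

PF = 0.05626 (lagging, φ = 86.8°)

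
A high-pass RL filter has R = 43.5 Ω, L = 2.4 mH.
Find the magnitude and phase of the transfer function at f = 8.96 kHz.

Step 1 — Angular frequency: ω = 2π·8960 = 5.63e+04 rad/s.
Step 2 — Transfer function: H(jω) = jωL/(R + jωL).
Step 3 — Numerator jωL = j·135.1; denominator R + jωL = 43.5 + j135.1.
Step 4 — H = 0.9061 + j0.2917.
Step 5 — Magnitude: |H| = 0.9519 (-0.4 dB); phase: φ = 17.8°.

|H| = 0.9519 (-0.4 dB), φ = 17.8°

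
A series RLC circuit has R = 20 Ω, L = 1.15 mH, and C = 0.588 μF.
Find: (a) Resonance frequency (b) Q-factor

Step 1 — Resonance condition Im(Z)=0 gives ω₀ = 1/√(LC).
Step 2 — ω₀ = 1/√(0.00115·5.88e-07) = 3.846e+04 rad/s.
Step 3 — f₀ = ω₀/(2π) = 6120 Hz.
Step 4 — Series Q: Q = ω₀L/R = 3.846e+04·0.00115/20 = 2.211.

(a) f₀ = 6120 Hz  (b) Q = 2.211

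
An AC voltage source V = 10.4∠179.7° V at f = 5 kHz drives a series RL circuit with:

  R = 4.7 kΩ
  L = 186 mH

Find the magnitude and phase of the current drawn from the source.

Step 1 — Angular frequency: ω = 2π·f = 2π·5000 = 3.142e+04 rad/s.
Step 2 — Component impedances:
  R: Z = R = 4700 Ω
  L: Z = jωL = j·3.142e+04·0.186 = 0 + j5843 Ω
Step 3 — Series combination: Z_total = R + L = 4700 + j5843 Ω = 7499∠51.2° Ω.
Step 4 — Source phasor: V = 10.4∠179.7° V = -10.4 + j0.05445 V.
Step 5 — Ohm's law: I = V / Z_total = (-10.4 + j0.05445) / (4700 + j5843) = -0.0008635 + j0.001085 A.
Step 6 — Convert to polar: |I| = 0.001387 A, ∠I = 128.5°.

I = 0.001387∠128.5° A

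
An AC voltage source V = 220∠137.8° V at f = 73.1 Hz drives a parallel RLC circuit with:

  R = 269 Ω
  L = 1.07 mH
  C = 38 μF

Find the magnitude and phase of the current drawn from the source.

Step 1 — Angular frequency: ω = 2π·f = 2π·73.1 = 459.3 rad/s.
Step 2 — Component impedances:
  R: Z = R = 269 Ω
  L: Z = jωL = j·459.3·0.00107 = 0 + j0.4915 Ω
  C: Z = 1/(jωC) = -j/(ω·C) = 0 - j57.3 Ω
Step 3 — Parallel combination: 1/Z_total = 1/R + 1/L + 1/C; Z_total = 0.0009135 + j0.4957 Ω = 0.4957∠89.9° Ω.
Step 4 — Source phasor: V = 220∠137.8° V = -163 + j147.8 V.
Step 5 — Ohm's law: I = V / Z_total = (-163 + j147.8) / (0.0009135 + j0.4957) = 297.5 + j329.3 A.
Step 6 — Convert to polar: |I| = 443.8 A, ∠I = 47.9°.

I = 443.8∠47.9° A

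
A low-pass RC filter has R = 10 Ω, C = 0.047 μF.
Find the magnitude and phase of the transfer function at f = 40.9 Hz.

Step 1 — Angular frequency: ω = 2π·40.9 = 257 rad/s.
Step 2 — Transfer function: H(jω) = 1/(1 + jωRC).
Step 3 — Denominator: 1 + jωRC = 1 + j·257·10·4.7e-08 = 1 + j0.0001208.
Step 4 — H = 1 - j0.0001208.
Step 5 — Magnitude: |H| = 1 (-0.0 dB); phase: φ = -0.0°.

|H| = 1 (-0.0 dB), φ = -0.0°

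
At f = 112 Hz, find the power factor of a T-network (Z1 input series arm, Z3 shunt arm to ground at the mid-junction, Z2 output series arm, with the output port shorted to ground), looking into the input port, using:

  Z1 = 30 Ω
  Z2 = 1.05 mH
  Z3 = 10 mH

Step 1 — Angular frequency: ω = 2π·f = 2π·112 = 703.7 rad/s.
Step 2 — Component impedances:
  Z1: Z = R = 30 Ω
  Z2: Z = jωL = j·703.7·0.00105 = 0 + j0.7389 Ω
  Z3: Z = jωL = j·703.7·0.01 = 0 + j7.037 Ω
Step 3 — With the output port shorted to ground, the output series arm Z2 runs from the junction to ground; the shunt arm Z3 also runs from the junction to ground. They appear in parallel: Z3 || Z2 = 0 + j0.6687 Ω.
Step 4 — Series with input arm Z1: Z_in = Z1 + (Z3 || Z2) = 30 + j0.6687 Ω = 30.01∠1.3° Ω.
Step 5 — Power factor: PF = cos(φ) = Re(Z)/|Z| = 30/30.007 = 0.9998.
Step 6 — Type: Im(Z) = 0.6687 ⇒ lagging (phase φ = 1.3°).

PF = 0.9998 (lagging, φ = 1.3°)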